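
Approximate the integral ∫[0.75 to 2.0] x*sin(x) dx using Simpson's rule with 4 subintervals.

f(x) = x*sin(x)
a = 0.75, b = 2.0, n = 4
h = (b - a)/n = 0.312500

Simpson's rule: (h/3)[f(x₀) + 4f(x₁) + 2f(x₂) + ... + f(xₙ)]

x_0 = 0.7500, f(x_0) = 0.511229, coefficient = 1
x_1 = 1.0625, f(x_1) = 0.928173, coefficient = 4
x_2 = 1.3750, f(x_2) = 1.348728, coefficient = 2
x_3 = 1.6875, f(x_3) = 1.676021, coefficient = 4
x_4 = 2.0000, f(x_4) = 1.818595, coefficient = 1

I ≈ (0.312500/3) × 15.444059 = 1.608756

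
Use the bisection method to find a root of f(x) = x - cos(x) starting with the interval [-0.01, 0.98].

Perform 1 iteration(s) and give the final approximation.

f(x) = x - cos(x)
Initial interval: [-0.01, 0.98]

Iteration 1:
  c_1 = (-0.010000 + 0.980000)/2 = 0.485000
  f(c_1) = f(0.485000) = -0.399675
  f(a) × f(c) ≥ 0, new interval: [0.485000, 0.980000]

After 1 iteration(s), the approximation is c_1 = 0.485000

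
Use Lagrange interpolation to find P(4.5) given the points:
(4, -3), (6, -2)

Lagrange interpolation formula:
P(x) = Σ yᵢ × Lᵢ(x)
where Lᵢ(x) = Π_{j≠i} (x - xⱼ)/(xᵢ - xⱼ)

L_0(4.5) = (4.5 - 6)/(4 - 6) = 0.750000
L_1(4.5) = (4.5 - 4)/(6 - 4) = 0.250000

P(4.5) = (-3)×L_0(4.5) + (-2)×L_1(4.5)
P(4.5) = -2.750000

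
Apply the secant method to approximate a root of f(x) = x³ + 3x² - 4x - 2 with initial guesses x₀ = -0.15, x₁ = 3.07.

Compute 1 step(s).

f(x) = x³ + 3x² - 4x - 2
x₀ = -0.15, x₁ = 3.07

Secant formula: x_{n+1} = x_n - f(x_n)(x_n - x_{n-1})/(f(x_n) - f(x_{n-1}))

Iteration 1:
  f(-0.150000) = -1.335875
  f(3.070000) = 42.929143
  x_2 = 3.070000 - 42.929143×(3.070000 - (-0.150000))/(42.929143 - (-1.335875))
       = -0.052824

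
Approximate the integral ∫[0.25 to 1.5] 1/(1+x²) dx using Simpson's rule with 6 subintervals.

f(x) = 1/(1+x²)
a = 0.25, b = 1.5, n = 6
h = (b - a)/n = 0.208333

Simpson's rule: (h/3)[f(x₀) + 4f(x₁) + 2f(x₂) + ... + f(xₙ)]

x_0 = 0.2500, f(x_0) = 0.941176, coefficient = 1
x_1 = 0.4583, f(x_1) = 0.826399, coefficient = 4
x_2 = 0.6667, f(x_2) = 0.692308, coefficient = 2
x_3 = 0.8750, f(x_3) = 0.566372, coefficient = 4
x_4 = 1.0833, f(x_4) = 0.460064, coefficient = 2
x_5 = 1.2917, f(x_5) = 0.374756, coefficient = 4
x_6 = 1.5000, f(x_6) = 0.307692, coefficient = 1

I ≈ (0.208333/3) × 10.623718 = 0.737758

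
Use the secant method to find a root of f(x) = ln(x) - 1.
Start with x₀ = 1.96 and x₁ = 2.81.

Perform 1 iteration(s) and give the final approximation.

f(x) = ln(x) - 1
x₀ = 1.96, x₁ = 2.81

Secant formula: x_{n+1} = x_n - f(x_n)(x_n - x_{n-1})/(f(x_n) - f(x_{n-1}))

Iteration 1:
  f(1.960000) = -0.327056
  f(2.810000) = 0.033184
  x_2 = 2.810000 - 0.033184×(2.810000 - 1.960000)/(0.033184 - (-0.327056))
       = 2.731700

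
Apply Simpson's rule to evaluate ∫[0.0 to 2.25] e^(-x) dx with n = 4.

f(x) = e^(-x)
a = 0.0, b = 2.25, n = 4
h = (b - a)/n = 0.562500

Simpson's rule: (h/3)[f(x₀) + 4f(x₁) + 2f(x₂) + ... + f(xₙ)]

x_0 = 0.0000, f(x_0) = 1.000000, coefficient = 1
x_1 = 0.5625, f(x_1) = 0.569783, coefficient = 4
x_2 = 1.1250, f(x_2) = 0.324652, coefficient = 2
x_3 = 1.6875, f(x_3) = 0.184981, coefficient = 4
x_4 = 2.2500, f(x_4) = 0.105399, coefficient = 1

I ≈ (0.562500/3) × 4.773761 = 0.895080
Exact value: 0.894601
Error: 0.000479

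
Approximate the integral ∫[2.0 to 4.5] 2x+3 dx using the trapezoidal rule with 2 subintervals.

f(x) = 2x+3
a = 2.0, b = 4.5, n = 2
h = (b - a)/n = 1.250000

Trapezoidal rule: (h/2)[f(x₀) + 2f(x₁) + 2f(x₂) + ... + f(xₙ)]

x_0 = 2.0000, f(x_0) = 7.000000, coefficient = 1
x_1 = 3.2500, f(x_1) = 9.500000, coefficient = 2
x_2 = 4.5000, f(x_2) = 12.000000, coefficient = 1

I ≈ (1.250000/2) × 38.000000 = 23.750000
Exact value: 23.750000
Error: 0.000000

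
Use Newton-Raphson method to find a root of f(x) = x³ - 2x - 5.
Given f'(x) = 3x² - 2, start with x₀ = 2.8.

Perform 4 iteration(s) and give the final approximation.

f(x) = x³ - 2x - 5
f'(x) = 3x² - 2
x₀ = 2.8

Newton-Raphson formula: x_{n+1} = x_n - f(x_n)/f'(x_n)

Iteration 1:
  f(2.800000) = 11.352000
  f'(2.800000) = 21.520000
  x_1 = 2.800000 - 11.352000/21.520000 = 2.272491
Iteration 2:
  f(2.272491) = 2.190647
  f'(2.272491) = 13.492642
  x_2 = 2.272491 - 2.190647/13.492642 = 2.110132
Iteration 3:
  f(2.110132) = 0.175431
  f'(2.110132) = 11.357972
  x_3 = 2.110132 - 0.175431/11.357972 = 2.094686
Iteration 4:
  f(2.094686) = 0.001507
  f'(2.094686) = 11.163134
  x_4 = 2.094686 - 0.001507/11.163134 = 2.094551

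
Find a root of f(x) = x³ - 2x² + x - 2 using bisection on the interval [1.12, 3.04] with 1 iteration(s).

f(x) = x³ - 2x² + x - 2
Initial interval: [1.12, 3.04]

Iteration 1:
  c_1 = (1.120000 + 3.040000)/2 = 2.080000
  f(c_1) = f(2.080000) = 0.426112
  f(a) × f(c) < 0, new interval: [1.120000, 2.080000]

After 1 iteration(s), the approximation is c_1 = 2.080000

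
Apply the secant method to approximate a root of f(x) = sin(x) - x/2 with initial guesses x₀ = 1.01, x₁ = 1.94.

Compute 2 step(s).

f(x) = sin(x) - x/2
x₀ = 1.01, x₁ = 1.94

Secant formula: x_{n+1} = x_n - f(x_n)(x_n - x_{n-1})/(f(x_n) - f(x_{n-1}))

Iteration 1:
  f(1.010000) = 0.341832
  f(1.940000) = -0.037385
  x_2 = 1.940000 - (-0.037385)×(1.940000 - 1.010000)/(-0.037385 - 0.341832)
       = 1.848316
Iteration 2:
  f(1.940000) = -0.037385
  f(1.848316) = 0.037580
  x_3 = 1.848316 - 0.037580×(1.848316 - 1.940000)/(0.037580 - (-0.037385))
       = 1.894277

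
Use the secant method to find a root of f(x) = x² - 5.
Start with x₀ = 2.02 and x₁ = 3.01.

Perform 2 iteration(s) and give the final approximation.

f(x) = x² - 5
x₀ = 2.02, x₁ = 3.01

Secant formula: x_{n+1} = x_n - f(x_n)(x_n - x_{n-1})/(f(x_n) - f(x_{n-1}))

Iteration 1:
  f(2.020000) = -0.919600
  f(3.010000) = 4.060100
  x_2 = 3.010000 - 4.060100×(3.010000 - 2.020000)/(4.060100 - (-0.919600))
       = 2.202823
Iteration 2:
  f(3.010000) = 4.060100
  f(2.202823) = -0.147571
  x_3 = 2.202823 - (-0.147571)×(2.202823 - 3.010000)/(-0.147571 - 4.060100)
       = 2.231132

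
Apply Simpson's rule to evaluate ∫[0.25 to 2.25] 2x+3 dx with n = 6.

f(x) = 2x+3
a = 0.25, b = 2.25, n = 6
h = (b - a)/n = 0.333333

Simpson's rule: (h/3)[f(x₀) + 4f(x₁) + 2f(x₂) + ... + f(xₙ)]

x_0 = 0.2500, f(x_0) = 3.500000, coefficient = 1
x_1 = 0.5833, f(x_1) = 4.166667, coefficient = 4
x_2 = 0.9167, f(x_2) = 4.833333, coefficient = 2
x_3 = 1.2500, f(x_3) = 5.500000, coefficient = 4
x_4 = 1.5833, f(x_4) = 6.166667, coefficient = 2
x_5 = 1.9167, f(x_5) = 6.833333, coefficient = 4
x_6 = 2.2500, f(x_6) = 7.500000, coefficient = 1

I ≈ (0.333333/3) × 99.000000 = 11.000000
Exact value: 11.000000
Error: 0.000000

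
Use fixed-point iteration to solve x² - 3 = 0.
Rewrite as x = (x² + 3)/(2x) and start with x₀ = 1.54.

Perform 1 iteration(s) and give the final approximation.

Equation: x² - 3 = 0
Fixed-point form: x = (x² + 3)/(2x)
x₀ = 1.54

x_1 = g(1.540000) = 1.744026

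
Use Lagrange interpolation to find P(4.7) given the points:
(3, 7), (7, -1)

Lagrange interpolation formula:
P(x) = Σ yᵢ × Lᵢ(x)
where Lᵢ(x) = Π_{j≠i} (x - xⱼ)/(xᵢ - xⱼ)

L_0(4.7) = (4.7 - 7)/(3 - 7) = 0.575000
L_1(4.7) = (4.7 - 3)/(7 - 3) = 0.425000

P(4.7) = 7×L_0(4.7) + (-1)×L_1(4.7)
P(4.7) = 3.600000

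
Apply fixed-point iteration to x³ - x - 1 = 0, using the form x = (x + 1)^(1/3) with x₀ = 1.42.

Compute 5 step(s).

Equation: x³ - x - 1 = 0
Fixed-point form: x = (x + 1)^(1/3)
x₀ = 1.42

x_1 = g(1.420000) = 1.342575
x_2 = g(1.342575) = 1.328101
x_3 = g(1.328101) = 1.325360
x_4 = g(1.325360) = 1.324840
x_5 = g(1.324840) = 1.324741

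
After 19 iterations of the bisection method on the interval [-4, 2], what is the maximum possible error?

Bisection error bound: |error| ≤ (b-a)/2^n
|error| ≤ (2 - (-4))/2^19 = 6/2^19
|error| ≤ 0.0000114441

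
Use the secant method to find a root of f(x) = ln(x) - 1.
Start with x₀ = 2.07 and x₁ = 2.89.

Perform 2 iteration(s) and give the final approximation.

f(x) = ln(x) - 1
x₀ = 2.07, x₁ = 2.89

Secant formula: x_{n+1} = x_n - f(x_n)(x_n - x_{n-1})/(f(x_n) - f(x_{n-1}))

Iteration 1:
  f(2.070000) = -0.272451
  f(2.890000) = 0.061257
  x_2 = 2.890000 - 0.061257×(2.890000 - 2.070000)/(0.061257 - (-0.272451))
       = 2.739478
Iteration 2:
  f(2.890000) = 0.061257
  f(2.739478) = 0.007767
  x_3 = 2.739478 - 0.007767×(2.739478 - 2.890000)/(0.007767 - 0.061257)
       = 2.717620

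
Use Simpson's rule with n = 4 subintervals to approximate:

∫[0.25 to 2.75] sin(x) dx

f(x) = sin(x)
a = 0.25, b = 2.75, n = 4
h = (b - a)/n = 0.625000

Simpson's rule: (h/3)[f(x₀) + 4f(x₁) + 2f(x₂) + ... + f(xₙ)]

x_0 = 0.2500, f(x_0) = 0.247404, coefficient = 1
x_1 = 0.8750, f(x_1) = 0.767544, coefficient = 4
x_2 = 1.5000, f(x_2) = 0.997495, coefficient = 2
x_3 = 2.1250, f(x_3) = 0.850320, coefficient = 4
x_4 = 2.7500, f(x_4) = 0.381661, coefficient = 1

I ≈ (0.625000/3) × 9.095508 = 1.894898
Exact value: 1.893215
Error: 0.001683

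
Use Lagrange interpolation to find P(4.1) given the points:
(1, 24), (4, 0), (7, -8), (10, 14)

Lagrange interpolation formula:
P(x) = Σ yᵢ × Lᵢ(x)
where Lᵢ(x) = Π_{j≠i} (x - xⱼ)/(xᵢ - xⱼ)

L_0(4.1) = (4.1 - 4)/(1 - 4) × (4.1 - 7)/(1 - 7) × (4.1 - 10)/(1 - 10) = -0.010562
L_1(4.1) = (4.1 - 1)/(4 - 1) × (4.1 - 7)/(4 - 7) × (4.1 - 10)/(4 - 10) = 0.982241
L_2(4.1) = (4.1 - 1)/(7 - 1) × (4.1 - 4)/(7 - 4) × (4.1 - 10)/(7 - 10) = 0.033870
L_3(4.1) = (4.1 - 1)/(10 - 1) × (4.1 - 4)/(10 - 4) × (4.1 - 7)/(10 - 7) = -0.005549

P(4.1) = 24×L_0(4.1) + 0×L_1(4.1) + (-8)×L_2(4.1) + 14×L_3(4.1)
P(4.1) = -0.602136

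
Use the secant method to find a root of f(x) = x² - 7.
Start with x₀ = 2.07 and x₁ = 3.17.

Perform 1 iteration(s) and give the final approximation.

f(x) = x² - 7
x₀ = 2.07, x₁ = 3.17

Secant formula: x_{n+1} = x_n - f(x_n)(x_n - x_{n-1})/(f(x_n) - f(x_{n-1}))

Iteration 1:
  f(2.070000) = -2.715100
  f(3.170000) = 3.048900
  x_2 = 3.170000 - 3.048900×(3.170000 - 2.070000)/(3.048900 - (-2.715100))
       = 2.588149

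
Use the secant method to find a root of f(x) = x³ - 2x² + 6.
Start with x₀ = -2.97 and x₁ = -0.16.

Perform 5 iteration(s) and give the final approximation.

f(x) = x³ - 2x² + 6
x₀ = -2.97, x₁ = -0.16

Secant formula: x_{n+1} = x_n - f(x_n)(x_n - x_{n-1})/(f(x_n) - f(x_{n-1}))

Iteration 1:
  f(-2.970000) = -37.839873
  f(-0.160000) = 5.944704
  x_2 = -0.160000 - 5.944704×(-0.160000 - (-2.970000))/(5.944704 - (-37.839873))
       = -0.541518
Iteration 2:
  f(-0.160000) = 5.944704
  f(-0.541518) = 5.254720
  x_3 = -0.541518 - 5.254720×(-0.541518 - (-0.160000))/(5.254720 - 5.944704)
       = -3.447052
Iteration 3:
  f(-0.541518) = 5.254720
  f(-3.447052) = -58.722764
  x_4 = -3.447052 - (-58.722764)×(-3.447052 - (-0.541518))/(-58.722764 - 5.254720)
       = -0.780161
Iteration 4:
  f(-3.447052) = -58.722764
  f(-0.780161) = 4.307851
  x_5 = -0.780161 - 4.307851×(-0.780161 - (-3.447052))/(4.307851 - (-58.722764))
       = -0.962431
Iteration 5:
  f(-0.780161) = 4.307851
  f(-0.962431) = 3.255981
  x_6 = -0.962431 - 3.255981×(-0.962431 - (-0.780161))/(3.255981 - 4.307851)
       = -1.526632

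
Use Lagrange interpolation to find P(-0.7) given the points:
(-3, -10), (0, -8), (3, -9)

Lagrange interpolation formula:
P(x) = Σ yᵢ × Lᵢ(x)
where Lᵢ(x) = Π_{j≠i} (x - xⱼ)/(xᵢ - xⱼ)

L_0(-0.7) = (-0.7 - 0)/(-3 - 0) × (-0.7 - 3)/(-3 - 3) = 0.143889
L_1(-0.7) = (-0.7 - (-3))/(0 - (-3)) × (-0.7 - 3)/(0 - 3) = 0.945556
L_2(-0.7) = (-0.7 - (-3))/(3 - (-3)) × (-0.7 - 0)/(3 - 0) = -0.089444

P(-0.7) = (-10)×L_0(-0.7) + (-8)×L_1(-0.7) + (-9)×L_2(-0.7)
P(-0.7) = -8.198333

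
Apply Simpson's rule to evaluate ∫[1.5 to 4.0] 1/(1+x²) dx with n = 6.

f(x) = 1/(1+x²)
a = 1.5, b = 4.0, n = 6
h = (b - a)/n = 0.416667

Simpson's rule: (h/3)[f(x₀) + 4f(x₁) + 2f(x₂) + ... + f(xₙ)]

x_0 = 1.5000, f(x_0) = 0.307692, coefficient = 1
x_1 = 1.9167, f(x_1) = 0.213967, coefficient = 4
x_2 = 2.3333, f(x_2) = 0.155172, coefficient = 2
x_3 = 2.7500, f(x_3) = 0.116788, coefficient = 4
x_4 = 3.1667, f(x_4) = 0.090680, coefficient = 2
x_5 = 3.5833, f(x_5) = 0.072253, coefficient = 4
x_6 = 4.0000, f(x_6) = 0.058824, coefficient = 1

I ≈ (0.416667/3) × 2.470255 = 0.343091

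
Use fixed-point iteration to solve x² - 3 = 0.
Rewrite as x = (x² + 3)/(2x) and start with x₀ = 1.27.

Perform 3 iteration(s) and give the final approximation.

Equation: x² - 3 = 0
Fixed-point form: x = (x² + 3)/(2x)
x₀ = 1.27

x_1 = g(1.270000) = 1.816102
x_2 = g(1.816102) = 1.733996
x_3 = g(1.733996) = 1.732052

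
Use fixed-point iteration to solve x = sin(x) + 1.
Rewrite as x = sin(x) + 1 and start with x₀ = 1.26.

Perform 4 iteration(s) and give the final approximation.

Equation: x = sin(x) + 1
Fixed-point form: x = sin(x) + 1
x₀ = 1.26

x_1 = g(1.260000) = 1.952090
x_2 = g(1.952090) = 1.928184
x_3 = g(1.928184) = 1.936814
x_4 = g(1.936814) = 1.933760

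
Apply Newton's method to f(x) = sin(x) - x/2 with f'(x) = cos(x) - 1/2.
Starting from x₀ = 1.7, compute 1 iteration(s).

f(x) = sin(x) - x/2
f'(x) = cos(x) - 1/2
x₀ = 1.7

Newton-Raphson formula: x_{n+1} = x_n - f(x_n)/f'(x_n)

Iteration 1:
  f(1.700000) = 0.141665
  f'(1.700000) = -0.628844
  x_1 = 1.700000 - 0.141665/(-0.628844) = 1.925278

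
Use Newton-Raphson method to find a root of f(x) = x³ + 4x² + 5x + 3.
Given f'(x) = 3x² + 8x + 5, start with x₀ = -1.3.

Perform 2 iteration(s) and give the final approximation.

f(x) = x³ + 4x² + 5x + 3
f'(x) = 3x² + 8x + 5
x₀ = -1.3

Newton-Raphson formula: x_{n+1} = x_n - f(x_n)/f'(x_n)

Iteration 1:
  f(-1.300000) = 1.063000
  f'(-1.300000) = -0.330000
  x_1 = -1.300000 - 1.063000/(-0.330000) = 1.921212
Iteration 2:
  f(1.921212) = 34.461586
  f'(1.921212) = 31.442865
  x_2 = 1.921212 - 34.461586/31.442865 = 0.825206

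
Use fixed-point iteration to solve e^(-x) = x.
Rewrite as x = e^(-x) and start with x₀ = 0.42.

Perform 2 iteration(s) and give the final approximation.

Equation: e^(-x) = x
Fixed-point form: x = e^(-x)
x₀ = 0.42

x_1 = g(0.420000) = 0.657047
x_2 = g(0.657047) = 0.518380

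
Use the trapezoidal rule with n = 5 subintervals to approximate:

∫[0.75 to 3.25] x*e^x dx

f(x) = x*e^x
a = 0.75, b = 3.25, n = 5
h = (b - a)/n = 0.500000

Trapezoidal rule: (h/2)[f(x₀) + 2f(x₁) + 2f(x₂) + ... + f(xₙ)]

x_0 = 0.7500, f(x_0) = 1.587750, coefficient = 1
x_1 = 1.2500, f(x_1) = 4.362929, coefficient = 2
x_2 = 1.7500, f(x_2) = 10.070555, coefficient = 2
x_3 = 2.2500, f(x_3) = 21.347406, coefficient = 2
x_4 = 2.7500, f(x_4) = 43.017238, coefficient = 2
x_5 = 3.2500, f(x_5) = 83.818605, coefficient = 1

I ≈ (0.500000/2) × 243.002608 = 60.750652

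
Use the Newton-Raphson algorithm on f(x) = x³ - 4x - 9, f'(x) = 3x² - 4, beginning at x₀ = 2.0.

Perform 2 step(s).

f(x) = x³ - 4x - 9
f'(x) = 3x² - 4
x₀ = 2.0

Newton-Raphson formula: x_{n+1} = x_n - f(x_n)/f'(x_n)

Iteration 1:
  f(2.000000) = -9.000000
  f'(2.000000) = 8.000000
  x_1 = 2.000000 - (-9.000000)/8.000000 = 3.125000
Iteration 2:
  f(3.125000) = 9.017578
  f'(3.125000) = 25.296875
  x_2 = 3.125000 - 9.017578/25.296875 = 2.768530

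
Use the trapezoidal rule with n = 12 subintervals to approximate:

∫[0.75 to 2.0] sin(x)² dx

f(x) = sin(x)²
a = 0.75, b = 2.0, n = 12
h = (b - a)/n = 0.104167

Trapezoidal rule: (h/2)[f(x₀) + 2f(x₁) + 2f(x₂) + ... + f(xₙ)]

x_0 = 0.7500, f(x_0) = 0.464631, coefficient = 1
x_1 = 0.8542, f(x_1) = 0.568552, coefficient = 2
x_2 = 0.9583, f(x_2) = 0.669508, coefficient = 2
x_3 = 1.0625, f(x_3) = 0.763133, coefficient = 2
x_4 = 1.1667, f(x_4) = 0.845379, coefficient = 2
x_5 = 1.2708, f(x_5) = 0.912689, coefficient = 2
x_6 = 1.3750, f(x_6) = 0.962151, coefficient = 2
x_7 = 1.4792, f(x_7) = 0.991627, coefficient = 2
x_8 = 1.5833, f(x_8) = 0.999843, coefficient = 2
x_9 = 1.6875, f(x_9) = 0.986442, coefficient = 2
x_10 = 1.7917, f(x_10) = 0.952004, coefficient = 2
x_11 = 1.8958, f(x_11) = 0.898020, coefficient = 2
x_12 = 2.0000, f(x_12) = 0.826822, coefficient = 1

I ≈ (0.104167/2) × 20.390149 = 1.061987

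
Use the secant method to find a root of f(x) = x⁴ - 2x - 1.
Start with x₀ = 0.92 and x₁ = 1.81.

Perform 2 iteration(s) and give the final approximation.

f(x) = x⁴ - 2x - 1
x₀ = 0.92, x₁ = 1.81

Secant formula: x_{n+1} = x_n - f(x_n)(x_n - x_{n-1})/(f(x_n) - f(x_{n-1}))

Iteration 1:
  f(0.920000) = -2.123607
  f(1.810000) = 6.112831
  x_2 = 1.810000 - 6.112831×(1.810000 - 0.920000)/(6.112831 - (-2.123607))
       = 1.149469
Iteration 2:
  f(1.810000) = 6.112831
  f(1.149469) = -1.553158
  x_3 = 1.149469 - (-1.553158)×(1.149469 - 1.810000)/(-1.553158 - 6.112831)
       = 1.283295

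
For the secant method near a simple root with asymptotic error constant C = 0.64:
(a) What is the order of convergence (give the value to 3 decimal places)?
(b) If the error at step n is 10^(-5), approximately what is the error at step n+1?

(a) Secant method has superlinear convergence with order φ = (1+√5)/2 ≈ 1.618.
    This means |e_{n+1}| ≈ C|e_n|^1.618.

(b) With |e_n| = 10^(-5) and C = 0.64:
    |e_{n+1}| ≈ 0.64 × (10^(-5))^1.618 = 0.64 × 10^(-8.09)

(a) ≈ 1.618 (golden ratio); (b) |e_{n+1}| ≈ 5.200e-09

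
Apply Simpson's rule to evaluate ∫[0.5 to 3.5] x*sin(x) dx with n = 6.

f(x) = x*sin(x)
a = 0.5, b = 3.5, n = 6
h = (b - a)/n = 0.500000

Simpson's rule: (h/3)[f(x₀) + 4f(x₁) + 2f(x₂) + ... + f(xₙ)]

x_0 = 0.5000, f(x_0) = 0.239713, coefficient = 1
x_1 = 1.0000, f(x_1) = 0.841471, coefficient = 4
x_2 = 1.5000, f(x_2) = 1.496242, coefficient = 2
x_3 = 2.0000, f(x_3) = 1.818595, coefficient = 4
x_4 = 2.5000, f(x_4) = 1.496180, coefficient = 2
x_5 = 3.0000, f(x_5) = 0.423360, coefficient = 4
x_6 = 3.5000, f(x_6) = -1.227741, coefficient = 1

I ≈ (0.500000/3) × 17.330521 = 2.888420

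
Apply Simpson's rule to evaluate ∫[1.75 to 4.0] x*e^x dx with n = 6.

f(x) = x*e^x
a = 1.75, b = 4.0, n = 6
h = (b - a)/n = 0.375000

Simpson's rule: (h/3)[f(x₀) + 4f(x₁) + 2f(x₂) + ... + f(xₙ)]

x_0 = 1.7500, f(x_0) = 10.070555, coefficient = 1
x_1 = 2.1250, f(x_1) = 17.792407, coefficient = 4
x_2 = 2.5000, f(x_2) = 30.456235, coefficient = 2
x_3 = 2.8750, f(x_3) = 50.960594, coefficient = 4
x_4 = 3.2500, f(x_4) = 83.818605, coefficient = 2
x_5 = 3.6250, f(x_5) = 136.027121, coefficient = 4
x_6 = 4.0000, f(x_6) = 218.392600, coefficient = 1

I ≈ (0.375000/3) × 1276.133326 = 159.516666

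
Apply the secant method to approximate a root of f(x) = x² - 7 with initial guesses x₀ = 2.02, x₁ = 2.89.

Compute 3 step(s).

f(x) = x² - 7
x₀ = 2.02, x₁ = 2.89

Secant formula: x_{n+1} = x_n - f(x_n)(x_n - x_{n-1})/(f(x_n) - f(x_{n-1}))

Iteration 1:
  f(2.020000) = -2.919600
  f(2.890000) = 1.352100
  x_2 = 2.890000 - 1.352100×(2.890000 - 2.020000)/(1.352100 - (-2.919600))
       = 2.614623
Iteration 2:
  f(2.890000) = 1.352100
  f(2.614623) = -0.163745
  x_3 = 2.614623 - (-0.163745)×(2.614623 - 2.890000)/(-0.163745 - 1.352100)
       = 2.644370
Iteration 3:
  f(2.614623) = -0.163745
  f(2.644370) = -0.007307
  x_4 = 2.644370 - (-0.007307)×(2.644370 - 2.614623)/(-0.007307 - (-0.163745))
       = 2.645759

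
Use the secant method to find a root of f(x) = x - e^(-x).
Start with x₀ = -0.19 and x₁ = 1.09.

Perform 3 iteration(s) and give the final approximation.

f(x) = x - e^(-x)
x₀ = -0.19, x₁ = 1.09

Secant formula: x_{n+1} = x_n - f(x_n)(x_n - x_{n-1})/(f(x_n) - f(x_{n-1}))

Iteration 1:
  f(-0.190000) = -1.399250
  f(1.090000) = 0.753784
  x_2 = 1.090000 - 0.753784×(1.090000 - (-0.190000))/(0.753784 - (-1.399250))
       = 0.641868
Iteration 2:
  f(1.090000) = 0.753784
  f(0.641868) = 0.115560
  x_3 = 0.641868 - 0.115560×(0.641868 - 1.090000)/(0.115560 - 0.753784)
       = 0.560727
Iteration 3:
  f(0.641868) = 0.115560
  f(0.560727) = -0.010067
  x_4 = 0.560727 - (-0.010067)×(0.560727 - 0.641868)/(-0.010067 - 0.115560)
       = 0.567229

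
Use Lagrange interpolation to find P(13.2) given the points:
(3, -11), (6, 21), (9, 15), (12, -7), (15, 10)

Lagrange interpolation formula:
P(x) = Σ yᵢ × Lᵢ(x)
where Lᵢ(x) = Π_{j≠i} (x - xⱼ)/(xᵢ - xⱼ)

L_0(13.2) = (13.2 - 6)/(3 - 6) × (13.2 - 9)/(3 - 9) × (13.2 - 12)/(3 - 12) × (13.2 - 15)/(3 - 15) = -0.033600
L_1(13.2) = (13.2 - 3)/(6 - 3) × (13.2 - 9)/(6 - 9) × (13.2 - 12)/(6 - 12) × (13.2 - 15)/(6 - 15) = 0.190400
L_2(13.2) = (13.2 - 3)/(9 - 3) × (13.2 - 6)/(9 - 6) × (13.2 - 12)/(9 - 12) × (13.2 - 15)/(9 - 15) = -0.489600
L_3(13.2) = (13.2 - 3)/(12 - 3) × (13.2 - 6)/(12 - 6) × (13.2 - 9)/(12 - 9) × (13.2 - 15)/(12 - 15) = 1.142400
L_4(13.2) = (13.2 - 3)/(15 - 3) × (13.2 - 6)/(15 - 6) × (13.2 - 9)/(15 - 9) × (13.2 - 12)/(15 - 12) = 0.190400

P(13.2) = (-11)×L_0(13.2) + 21×L_1(13.2) + 15×L_2(13.2) + (-7)×L_3(13.2) + 10×L_4(13.2)
P(13.2) = -9.068800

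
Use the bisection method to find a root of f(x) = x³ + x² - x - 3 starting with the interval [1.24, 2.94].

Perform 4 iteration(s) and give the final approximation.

f(x) = x³ + x² - x - 3
Initial interval: [1.24, 2.94]

Iteration 1:
  c_1 = (1.240000 + 2.940000)/2 = 2.090000
  f(c_1) = f(2.090000) = 8.407429
  f(a) × f(c) < 0, new interval: [1.240000, 2.090000]
Iteration 2:
  c_2 = (1.240000 + 2.090000)/2 = 1.665000
  f(c_2) = f(1.665000) = 2.722980
  f(a) × f(c) < 0, new interval: [1.240000, 1.665000]
Iteration 3:
  c_3 = (1.240000 + 1.665000)/2 = 1.452500
  f(c_3) = f(1.452500) = 0.721677
  f(a) × f(c) < 0, new interval: [1.240000, 1.452500]
Iteration 4:
  c_4 = (1.240000 + 1.452500)/2 = 1.346250
  f(c_4) = f(1.346250) = -0.093932
  f(a) × f(c) ≥ 0, new interval: [1.346250, 1.452500]

After 4 iteration(s), the approximation is c_4 = 1.346250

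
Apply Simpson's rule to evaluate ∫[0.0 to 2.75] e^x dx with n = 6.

f(x) = e^x
a = 0.0, b = 2.75, n = 6
h = (b - a)/n = 0.458333

Simpson's rule: (h/3)[f(x₀) + 4f(x₁) + 2f(x₂) + ... + f(xₙ)]

x_0 = 0.0000, f(x_0) = 1.000000, coefficient = 1
x_1 = 0.4583, f(x_1) = 1.581436, coefficient = 4
x_2 = 0.9167, f(x_2) = 2.500940, coefficient = 2
x_3 = 1.3750, f(x_3) = 3.955077, coefficient = 4
x_4 = 1.8333, f(x_4) = 6.254701, coefficient = 2
x_5 = 2.2917, f(x_5) = 9.891410, coefficient = 4
x_6 = 2.7500, f(x_6) = 15.642632, coefficient = 1

I ≈ (0.458333/3) × 95.865603 = 14.646134
Exact value: 14.642632
Error: 0.003502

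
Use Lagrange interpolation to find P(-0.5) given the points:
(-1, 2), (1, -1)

Lagrange interpolation formula:
P(x) = Σ yᵢ × Lᵢ(x)
where Lᵢ(x) = Π_{j≠i} (x - xⱼ)/(xᵢ - xⱼ)

L_0(-0.5) = (-0.5 - 1)/(-1 - 1) = 0.750000
L_1(-0.5) = (-0.5 - (-1))/(1 - (-1)) = 0.250000

P(-0.5) = 2×L_0(-0.5) + (-1)×L_1(-0.5)
P(-0.5) = 1.250000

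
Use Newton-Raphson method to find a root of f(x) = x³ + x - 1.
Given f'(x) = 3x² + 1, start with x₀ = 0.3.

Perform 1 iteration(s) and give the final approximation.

f(x) = x³ + x - 1
f'(x) = 3x² + 1
x₀ = 0.3

Newton-Raphson formula: x_{n+1} = x_n - f(x_n)/f'(x_n)

Iteration 1:
  f(0.300000) = -0.673000
  f'(0.300000) = 1.270000
  x_1 = 0.300000 - (-0.673000)/1.270000 = 0.829921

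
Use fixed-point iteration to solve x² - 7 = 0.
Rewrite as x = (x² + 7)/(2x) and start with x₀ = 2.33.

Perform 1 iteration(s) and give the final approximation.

Equation: x² - 7 = 0
Fixed-point form: x = (x² + 7)/(2x)
x₀ = 2.33

x_1 = g(2.330000) = 2.667146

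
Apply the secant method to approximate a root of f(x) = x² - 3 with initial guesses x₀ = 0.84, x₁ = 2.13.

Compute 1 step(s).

f(x) = x² - 3
x₀ = 0.84, x₁ = 2.13

Secant formula: x_{n+1} = x_n - f(x_n)(x_n - x_{n-1})/(f(x_n) - f(x_{n-1}))

Iteration 1:
  f(0.840000) = -2.294400
  f(2.130000) = 1.536900
  x_2 = 2.130000 - 1.536900×(2.130000 - 0.840000)/(1.536900 - (-2.294400))
       = 1.612525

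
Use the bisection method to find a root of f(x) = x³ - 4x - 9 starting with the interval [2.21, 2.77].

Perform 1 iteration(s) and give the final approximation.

f(x) = x³ - 4x - 9
Initial interval: [2.21, 2.77]

Iteration 1:
  c_1 = (2.210000 + 2.770000)/2 = 2.490000
  f(c_1) = f(2.490000) = -3.521751
  f(a) × f(c) ≥ 0, new interval: [2.490000, 2.770000]

After 1 iteration(s), the approximation is c_1 = 2.490000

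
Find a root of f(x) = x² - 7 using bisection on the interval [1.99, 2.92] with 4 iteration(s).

f(x) = x² - 7
Initial interval: [1.99, 2.92]

Iteration 1:
  c_1 = (1.990000 + 2.920000)/2 = 2.455000
  f(c_1) = f(2.455000) = -0.972975
  f(a) × f(c) ≥ 0, new interval: [2.455000, 2.920000]
Iteration 2:
  c_2 = (2.455000 + 2.920000)/2 = 2.687500
  f(c_2) = f(2.687500) = 0.222656
  f(a) × f(c) < 0, new interval: [2.455000, 2.687500]
Iteration 3:
  c_3 = (2.455000 + 2.687500)/2 = 2.571250
  f(c_3) = f(2.571250) = -0.388673
  f(a) × f(c) ≥ 0, new interval: [2.571250, 2.687500]
Iteration 4:
  c_4 = (2.571250 + 2.687500)/2 = 2.629375
  f(c_4) = f(2.629375) = -0.086387
  f(a) × f(c) ≥ 0, new interval: [2.629375, 2.687500]

After 4 iteration(s), the approximation is c_4 = 2.629375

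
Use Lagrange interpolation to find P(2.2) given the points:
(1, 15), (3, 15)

Lagrange interpolation formula:
P(x) = Σ yᵢ × Lᵢ(x)
where Lᵢ(x) = Π_{j≠i} (x - xⱼ)/(xᵢ - xⱼ)

L_0(2.2) = (2.2 - 3)/(1 - 3) = 0.400000
L_1(2.2) = (2.2 - 1)/(3 - 1) = 0.600000

P(2.2) = 15×L_0(2.2) + 15×L_1(2.2)
P(2.2) = 15.000000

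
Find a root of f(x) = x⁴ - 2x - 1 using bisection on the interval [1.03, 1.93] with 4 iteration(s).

f(x) = x⁴ - 2x - 1
Initial interval: [1.03, 1.93]

Iteration 1:
  c_1 = (1.030000 + 1.930000)/2 = 1.480000
  f(c_1) = f(1.480000) = 0.837852
  f(a) × f(c) < 0, new interval: [1.030000, 1.480000]
Iteration 2:
  c_2 = (1.030000 + 1.480000)/2 = 1.255000
  f(c_2) = f(1.255000) = -1.029296
  f(a) × f(c) ≥ 0, new interval: [1.255000, 1.480000]
Iteration 3:
  c_3 = (1.255000 + 1.480000)/2 = 1.367500
  f(c_3) = f(1.367500) = -0.237890
  f(a) × f(c) ≥ 0, new interval: [1.367500, 1.480000]
Iteration 4:
  c_4 = (1.367500 + 1.480000)/2 = 1.423750
  f(c_4) = f(1.423750) = 0.261489
  f(a) × f(c) < 0, new interval: [1.367500, 1.423750]

After 4 iteration(s), the approximation is c_4 = 1.423750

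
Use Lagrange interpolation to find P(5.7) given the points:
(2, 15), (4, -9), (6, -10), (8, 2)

Lagrange interpolation formula:
P(x) = Σ yᵢ × Lᵢ(x)
where Lᵢ(x) = Π_{j≠i} (x - xⱼ)/(xᵢ - xⱼ)

L_0(5.7) = (5.7 - 4)/(2 - 4) × (5.7 - 6)/(2 - 6) × (5.7 - 8)/(2 - 8) = -0.024437
L_1(5.7) = (5.7 - 2)/(4 - 2) × (5.7 - 6)/(4 - 6) × (5.7 - 8)/(4 - 8) = 0.159562
L_2(5.7) = (5.7 - 2)/(6 - 2) × (5.7 - 4)/(6 - 4) × (5.7 - 8)/(6 - 8) = 0.904188
L_3(5.7) = (5.7 - 2)/(8 - 2) × (5.7 - 4)/(8 - 4) × (5.7 - 6)/(8 - 6) = -0.039312

P(5.7) = 15×L_0(5.7) + (-9)×L_1(5.7) + (-10)×L_2(5.7) + 2×L_3(5.7)
P(5.7) = -10.923125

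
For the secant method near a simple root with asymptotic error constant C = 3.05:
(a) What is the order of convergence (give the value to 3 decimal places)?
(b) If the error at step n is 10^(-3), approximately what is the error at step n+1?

(a) Secant method has superlinear convergence with order φ = (1+√5)/2 ≈ 1.618.
    This means |e_{n+1}| ≈ C|e_n|^1.618.

(b) With |e_n| = 10^(-3) and C = 3.05:
    |e_{n+1}| ≈ 3.05 × (10^(-3))^1.618 = 3.05 × 10^(-4.85)

(a) ≈ 1.618 (golden ratio); (b) |e_{n+1}| ≈ 4.268e-05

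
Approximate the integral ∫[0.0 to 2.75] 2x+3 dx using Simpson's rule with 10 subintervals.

f(x) = 2x+3
a = 0.0, b = 2.75, n = 10
h = (b - a)/n = 0.275000

Simpson's rule: (h/3)[f(x₀) + 4f(x₁) + 2f(x₂) + ... + f(xₙ)]

x_0 = 0.0000, f(x_0) = 3.000000, coefficient = 1
x_1 = 0.2750, f(x_1) = 3.550000, coefficient = 4
x_2 = 0.5500, f(x_2) = 4.100000, coefficient = 2
x_3 = 0.8250, f(x_3) = 4.650000, coefficient = 4
x_4 = 1.1000, f(x_4) = 5.200000, coefficient = 2
x_5 = 1.3750, f(x_5) = 5.750000, coefficient = 4
x_6 = 1.6500, f(x_6) = 6.300000, coefficient = 2
x_7 = 1.9250, f(x_7) = 6.850000, coefficient = 4
x_8 = 2.2000, f(x_8) = 7.400000, coefficient = 2
x_9 = 2.4750, f(x_9) = 7.950000, coefficient = 4
x_10 = 2.7500, f(x_10) = 8.500000, coefficient = 1

I ≈ (0.275000/3) × 172.500000 = 15.812500
Exact value: 15.812500
Error: 0.000000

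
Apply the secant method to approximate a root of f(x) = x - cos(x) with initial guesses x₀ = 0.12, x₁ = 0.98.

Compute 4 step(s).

f(x) = x - cos(x)
x₀ = 0.12, x₁ = 0.98

Secant formula: x_{n+1} = x_n - f(x_n)(x_n - x_{n-1})/(f(x_n) - f(x_{n-1}))

Iteration 1:
  f(0.120000) = -0.872809
  f(0.980000) = 0.422977
  x_2 = 0.980000 - 0.422977×(0.980000 - 0.120000)/(0.422977 - (-0.872809))
       = 0.699274
Iteration 2:
  f(0.980000) = 0.422977
  f(0.699274) = -0.066035
  x_3 = 0.699274 - (-0.066035)×(0.699274 - 0.980000)/(-0.066035 - 0.422977)
       = 0.737183
Iteration 3:
  f(0.699274) = -0.066035
  f(0.737183) = -0.003182
  x_4 = 0.737183 - (-0.003182)×(0.737183 - 0.699274)/(-0.003182 - (-0.066035))
       = 0.739102
Iteration 4:
  f(0.737183) = -0.003182
  f(0.739102) = 0.000029
  x_5 = 0.739102 - 0.000029×(0.739102 - 0.737183)/(0.000029 - (-0.003182))
       = 0.739085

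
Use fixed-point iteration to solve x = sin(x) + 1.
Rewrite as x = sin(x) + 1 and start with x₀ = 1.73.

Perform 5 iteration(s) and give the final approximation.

Equation: x = sin(x) + 1
Fixed-point form: x = sin(x) + 1
x₀ = 1.73

x_1 = g(1.730000) = 1.987354
x_2 = g(1.987354) = 1.914487
x_3 = g(1.914487) = 1.941517
x_4 = g(1.941517) = 1.932066
x_5 = g(1.932066) = 1.935449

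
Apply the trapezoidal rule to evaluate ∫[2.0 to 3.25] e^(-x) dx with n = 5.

f(x) = e^(-x)
a = 2.0, b = 3.25, n = 5
h = (b - a)/n = 0.250000

Trapezoidal rule: (h/2)[f(x₀) + 2f(x₁) + 2f(x₂) + ... + f(xₙ)]

x_0 = 2.0000, f(x_0) = 0.135335, coefficient = 1
x_1 = 2.2500, f(x_1) = 0.105399, coefficient = 2
x_2 = 2.5000, f(x_2) = 0.082085, coefficient = 2
x_3 = 2.7500, f(x_3) = 0.063928, coefficient = 2
x_4 = 3.0000, f(x_4) = 0.049787, coefficient = 2
x_5 = 3.2500, f(x_5) = 0.038774, coefficient = 1

I ≈ (0.250000/2) × 0.776508 = 0.097063
Exact value: 0.096561
Error: 0.000502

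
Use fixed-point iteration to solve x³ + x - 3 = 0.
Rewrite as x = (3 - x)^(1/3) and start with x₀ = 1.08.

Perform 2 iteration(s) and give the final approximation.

Equation: x³ + x - 3 = 0
Fixed-point form: x = (3 - x)^(1/3)
x₀ = 1.08

x_1 = g(1.080000) = 1.242893
x_2 = g(1.242893) = 1.206700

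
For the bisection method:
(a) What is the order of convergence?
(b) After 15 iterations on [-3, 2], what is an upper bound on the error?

(a) Bisection has linear (order 1) convergence; the error is halved each step.

(b) Error bound = (b-a)/2^n = (2 - (-3))/2^{15}
    = 5/2^{15}

(a) 1 (linear); (b) error ≤ 1.53e-04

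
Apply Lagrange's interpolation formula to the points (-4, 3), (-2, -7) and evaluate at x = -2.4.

Lagrange interpolation formula:
P(x) = Σ yᵢ × Lᵢ(x)
where Lᵢ(x) = Π_{j≠i} (x - xⱼ)/(xᵢ - xⱼ)

L_0(-2.4) = (-2.4 - (-2))/(-4 - (-2)) = 0.200000
L_1(-2.4) = (-2.4 - (-4))/(-2 - (-4)) = 0.800000

P(-2.4) = 3×L_0(-2.4) + (-7)×L_1(-2.4)
P(-2.4) = -5.000000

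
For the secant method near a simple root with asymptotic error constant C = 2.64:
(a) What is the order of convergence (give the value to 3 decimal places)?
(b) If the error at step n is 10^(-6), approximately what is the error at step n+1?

(a) Secant method has superlinear convergence with order φ = (1+√5)/2 ≈ 1.618.
    This means |e_{n+1}| ≈ C|e_n|^1.618.

(b) With |e_n| = 10^(-6) and C = 2.64:
    |e_{n+1}| ≈ 2.64 × (10^(-6))^1.618 = 2.64 × 10^(-9.71)

(a) ≈ 1.618 (golden ratio); (b) |e_{n+1}| ≈ 5.169e-10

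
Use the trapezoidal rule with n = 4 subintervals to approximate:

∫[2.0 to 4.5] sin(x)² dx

f(x) = sin(x)²
a = 2.0, b = 4.5, n = 4
h = (b - a)/n = 0.625000

Trapezoidal rule: (h/2)[f(x₀) + 2f(x₁) + 2f(x₂) + ... + f(xₙ)]

x_0 = 2.0000, f(x_0) = 0.826822, coefficient = 1
x_1 = 2.6250, f(x_1) = 0.243957, coefficient = 2
x_2 = 3.2500, f(x_2) = 0.011706, coefficient = 2
x_3 = 3.8750, f(x_3) = 0.448103, coefficient = 2
x_4 = 4.5000, f(x_4) = 0.955565, coefficient = 1

I ≈ (0.625000/2) × 3.189919 = 0.996850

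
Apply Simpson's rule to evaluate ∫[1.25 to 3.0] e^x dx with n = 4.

f(x) = e^x
a = 1.25, b = 3.0, n = 4
h = (b - a)/n = 0.437500

Simpson's rule: (h/3)[f(x₀) + 4f(x₁) + 2f(x₂) + ... + f(xₙ)]

x_0 = 1.2500, f(x_0) = 3.490343, coefficient = 1
x_1 = 1.6875, f(x_1) = 5.405949, coefficient = 4
x_2 = 2.1250, f(x_2) = 8.372897, coefficient = 2
x_3 = 2.5625, f(x_3) = 12.968197, coefficient = 4
x_4 = 3.0000, f(x_4) = 20.085537, coefficient = 1

I ≈ (0.437500/3) × 113.818260 = 16.598496
Exact value: 16.595194
Error: 0.003302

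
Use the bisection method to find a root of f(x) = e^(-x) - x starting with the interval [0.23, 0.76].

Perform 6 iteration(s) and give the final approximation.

f(x) = e^(-x) - x
Initial interval: [0.23, 0.76]

Iteration 1:
  c_1 = (0.230000 + 0.760000)/2 = 0.495000
  f(c_1) = f(0.495000) = 0.114571
  f(a) × f(c) ≥ 0, new interval: [0.495000, 0.760000]
Iteration 2:
  c_2 = (0.495000 + 0.760000)/2 = 0.627500
  f(c_2) = f(0.627500) = -0.093575
  f(a) × f(c) < 0, new interval: [0.495000, 0.627500]
Iteration 3:
  c_3 = (0.495000 + 0.627500)/2 = 0.561250
  f(c_3) = f(0.561250) = 0.009245
  f(a) × f(c) ≥ 0, new interval: [0.561250, 0.627500]
Iteration 4:
  c_4 = (0.561250 + 0.627500)/2 = 0.594375
  f(c_4) = f(0.594375) = -0.042468
  f(a) × f(c) < 0, new interval: [0.561250, 0.594375]
Iteration 5:
  c_5 = (0.561250 + 0.594375)/2 = 0.577813
  f(c_5) = f(0.577813) = -0.016688
  f(a) × f(c) < 0, new interval: [0.561250, 0.577813]
Iteration 6:
  c_6 = (0.561250 + 0.577813)/2 = 0.569531
  f(c_6) = f(0.569531) = -0.003741
  f(a) × f(c) < 0, new interval: [0.561250, 0.569531]

After 6 iteration(s), the approximation is c_6 = 0.569531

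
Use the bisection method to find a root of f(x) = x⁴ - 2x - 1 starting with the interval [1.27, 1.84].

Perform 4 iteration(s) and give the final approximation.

f(x) = x⁴ - 2x - 1
Initial interval: [1.27, 1.84]

Iteration 1:
  c_1 = (1.270000 + 1.840000)/2 = 1.555000
  f(c_1) = f(1.555000) = 1.736845
  f(a) × f(c) < 0, new interval: [1.270000, 1.555000]
Iteration 2:
  c_2 = (1.270000 + 1.555000)/2 = 1.412500
  f(c_2) = f(1.412500) = 0.155648
  f(a) × f(c) < 0, new interval: [1.270000, 1.412500]
Iteration 3:
  c_3 = (1.270000 + 1.412500)/2 = 1.341250
  f(c_3) = f(1.341250) = -0.446273
  f(a) × f(c) ≥ 0, new interval: [1.341250, 1.412500]
Iteration 4:
  c_4 = (1.341250 + 1.412500)/2 = 1.376875
  f(c_4) = f(1.376875) = -0.159750
  f(a) × f(c) ≥ 0, new interval: [1.376875, 1.412500]

After 4 iteration(s), the approximation is c_4 = 1.376875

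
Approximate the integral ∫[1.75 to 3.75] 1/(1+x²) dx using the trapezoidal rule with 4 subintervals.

f(x) = 1/(1+x²)
a = 1.75, b = 3.75, n = 4
h = (b - a)/n = 0.500000

Trapezoidal rule: (h/2)[f(x₀) + 2f(x₁) + 2f(x₂) + ... + f(xₙ)]

x_0 = 1.7500, f(x_0) = 0.246154, coefficient = 1
x_1 = 2.2500, f(x_1) = 0.164948, coefficient = 2
x_2 = 2.7500, f(x_2) = 0.116788, coefficient = 2
x_3 = 3.2500, f(x_3) = 0.086486, coefficient = 2
x_4 = 3.7500, f(x_4) = 0.066390, coefficient = 1

I ≈ (0.500000/2) × 1.048990 = 0.262248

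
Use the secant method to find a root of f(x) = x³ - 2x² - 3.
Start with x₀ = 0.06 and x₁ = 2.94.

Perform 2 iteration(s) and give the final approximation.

f(x) = x³ - 2x² - 3
x₀ = 0.06, x₁ = 2.94

Secant formula: x_{n+1} = x_n - f(x_n)(x_n - x_{n-1})/(f(x_n) - f(x_{n-1}))

Iteration 1:
  f(0.060000) = -3.006984
  f(2.940000) = 5.124984
  x_2 = 2.940000 - 5.124984×(2.940000 - 0.060000)/(5.124984 - (-3.006984))
       = 1.124947
Iteration 2:
  f(2.940000) = 5.124984
  f(1.124947) = -4.107385
  x_3 = 1.124947 - (-4.107385)×(1.124947 - 2.940000)/(-4.107385 - 5.124984)
       = 1.932445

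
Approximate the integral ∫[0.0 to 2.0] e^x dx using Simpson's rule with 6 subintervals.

f(x) = e^x
a = 0.0, b = 2.0, n = 6
h = (b - a)/n = 0.333333

Simpson's rule: (h/3)[f(x₀) + 4f(x₁) + 2f(x₂) + ... + f(xₙ)]

x_0 = 0.0000, f(x_0) = 1.000000, coefficient = 1
x_1 = 0.3333, f(x_1) = 1.395612, coefficient = 4
x_2 = 0.6667, f(x_2) = 1.947734, coefficient = 2
x_3 = 1.0000, f(x_3) = 2.718282, coefficient = 4
x_4 = 1.3333, f(x_4) = 3.793668, coefficient = 2
x_5 = 1.6667, f(x_5) = 5.294490, coefficient = 4
x_6 = 2.0000, f(x_6) = 7.389056, coefficient = 1

I ≈ (0.333333/3) × 57.505397 = 6.389489
Exact value: 6.389056
Error: 0.000432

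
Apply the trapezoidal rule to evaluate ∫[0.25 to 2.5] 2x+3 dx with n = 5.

f(x) = 2x+3
a = 0.25, b = 2.5, n = 5
h = (b - a)/n = 0.450000

Trapezoidal rule: (h/2)[f(x₀) + 2f(x₁) + 2f(x₂) + ... + f(xₙ)]

x_0 = 0.2500, f(x_0) = 3.500000, coefficient = 1
x_1 = 0.7000, f(x_1) = 4.400000, coefficient = 2
x_2 = 1.1500, f(x_2) = 5.300000, coefficient = 2
x_3 = 1.6000, f(x_3) = 6.200000, coefficient = 2
x_4 = 2.0500, f(x_4) = 7.100000, coefficient = 2
x_5 = 2.5000, f(x_5) = 8.000000, coefficient = 1

I ≈ (0.450000/2) × 57.500000 = 12.937500
Exact value: 12.937500
Error: 0.000000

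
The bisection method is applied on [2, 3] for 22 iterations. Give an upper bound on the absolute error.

Bisection error bound: |error| ≤ (b-a)/2^n
|error| ≤ (3 - 2)/2^22 = 1/2^22
|error| ≤ 0.0000002384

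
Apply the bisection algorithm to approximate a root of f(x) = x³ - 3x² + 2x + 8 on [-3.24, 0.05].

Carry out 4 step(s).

f(x) = x³ - 3x² + 2x + 8
Initial interval: [-3.24, 0.05]

Iteration 1:
  c_1 = (-3.240000 + 0.050000)/2 = -1.595000
  f(c_1) = f(-1.595000) = -6.879795
  f(a) × f(c) ≥ 0, new interval: [-1.595000, 0.050000]
Iteration 2:
  c_2 = (-1.595000 + 0.050000)/2 = -0.772500
  f(c_2) = f(-0.772500) = 4.203737
  f(a) × f(c) < 0, new interval: [-1.595000, -0.772500]
Iteration 3:
  c_3 = (-1.595000 + (-0.772500))/2 = -1.183750
  f(c_3) = f(-1.183750) = -0.230039
  f(a) × f(c) ≥ 0, new interval: [-1.183750, -0.772500]
Iteration 4:
  c_4 = (-1.183750 + (-0.772500))/2 = -0.978125
  f(c_4) = f(-0.978125) = 2.237764
  f(a) × f(c) < 0, new interval: [-1.183750, -0.978125]

After 4 iteration(s), the approximation is c_4 = -0.978125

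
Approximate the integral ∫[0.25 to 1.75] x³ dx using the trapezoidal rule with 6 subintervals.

f(x) = x³
a = 0.25, b = 1.75, n = 6
h = (b - a)/n = 0.250000

Trapezoidal rule: (h/2)[f(x₀) + 2f(x₁) + 2f(x₂) + ... + f(xₙ)]

x_0 = 0.2500, f(x_0) = 0.015625, coefficient = 1
x_1 = 0.5000, f(x_1) = 0.125000, coefficient = 2
x_2 = 0.7500, f(x_2) = 0.421875, coefficient = 2
x_3 = 1.0000, f(x_3) = 1.000000, coefficient = 2
x_4 = 1.2500, f(x_4) = 1.953125, coefficient = 2
x_5 = 1.5000, f(x_5) = 3.375000, coefficient = 2
x_6 = 1.7500, f(x_6) = 5.359375, coefficient = 1

I ≈ (0.250000/2) × 19.125000 = 2.390625
Exact value: 2.343750
Error: 0.046875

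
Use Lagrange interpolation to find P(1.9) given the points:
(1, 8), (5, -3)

Lagrange interpolation formula:
P(x) = Σ yᵢ × Lᵢ(x)
where Lᵢ(x) = Π_{j≠i} (x - xⱼ)/(xᵢ - xⱼ)

L_0(1.9) = (1.9 - 5)/(1 - 5) = 0.775000
L_1(1.9) = (1.9 - 1)/(5 - 1) = 0.225000

P(1.9) = 8×L_0(1.9) + (-3)×L_1(1.9)
P(1.9) = 5.525000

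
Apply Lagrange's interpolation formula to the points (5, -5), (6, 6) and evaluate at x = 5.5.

Lagrange interpolation formula:
P(x) = Σ yᵢ × Lᵢ(x)
where Lᵢ(x) = Π_{j≠i} (x - xⱼ)/(xᵢ - xⱼ)

L_0(5.5) = (5.5 - 6)/(5 - 6) = 0.500000
L_1(5.5) = (5.5 - 5)/(6 - 5) = 0.500000

P(5.5) = (-5)×L_0(5.5) + 6×L_1(5.5)
P(5.5) = 0.500000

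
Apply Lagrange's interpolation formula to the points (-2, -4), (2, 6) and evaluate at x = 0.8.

Lagrange interpolation formula:
P(x) = Σ yᵢ × Lᵢ(x)
where Lᵢ(x) = Π_{j≠i} (x - xⱼ)/(xᵢ - xⱼ)

L_0(0.8) = (0.8 - 2)/(-2 - 2) = 0.300000
L_1(0.8) = (0.8 - (-2))/(2 - (-2)) = 0.700000

P(0.8) = (-4)×L_0(0.8) + 6×L_1(0.8)
P(0.8) = 3.000000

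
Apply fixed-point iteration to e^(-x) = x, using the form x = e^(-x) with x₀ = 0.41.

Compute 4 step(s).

Equation: e^(-x) = x
Fixed-point form: x = e^(-x)
x₀ = 0.41

x_1 = g(0.410000) = 0.663650
x_2 = g(0.663650) = 0.514968
x_3 = g(0.514968) = 0.597520
x_4 = g(0.597520) = 0.550175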